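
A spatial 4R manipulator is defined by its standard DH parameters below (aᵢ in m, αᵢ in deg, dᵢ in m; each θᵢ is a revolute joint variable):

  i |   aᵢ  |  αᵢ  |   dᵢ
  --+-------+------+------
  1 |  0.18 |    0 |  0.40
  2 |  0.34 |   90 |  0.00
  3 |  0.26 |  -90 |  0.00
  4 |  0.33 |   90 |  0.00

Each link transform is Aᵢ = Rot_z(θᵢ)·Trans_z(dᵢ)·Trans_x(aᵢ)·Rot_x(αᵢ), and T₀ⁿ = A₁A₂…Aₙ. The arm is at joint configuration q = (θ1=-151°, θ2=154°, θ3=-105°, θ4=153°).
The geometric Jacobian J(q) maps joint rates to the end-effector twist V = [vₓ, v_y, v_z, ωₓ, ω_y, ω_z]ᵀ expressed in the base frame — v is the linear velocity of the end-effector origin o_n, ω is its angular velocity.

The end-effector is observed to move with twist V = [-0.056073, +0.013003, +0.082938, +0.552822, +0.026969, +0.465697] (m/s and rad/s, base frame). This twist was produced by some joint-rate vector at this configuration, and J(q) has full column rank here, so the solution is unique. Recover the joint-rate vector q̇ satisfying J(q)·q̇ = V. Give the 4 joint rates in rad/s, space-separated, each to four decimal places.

0.1840 0.4300 0.0020 0.5730

o_n = [0.1831, 0.0806, 0.4329]
J₁: ẑ×o_n = [-0.0806, 0.1831, 0.0000], ω = ẑ
J2: z=[0.0000, 0.0000, 1.0000] o=[-0.1574, -0.0873, 0.4000] → [-0.1679, 0.3405, 0.0000, 0.0000, 0.0000, 1.0000]
J3: z=[0.0523, -0.9986, 0.0000] o=[0.1821, -0.0695, 0.4000] → [-0.0328, -0.0017, 0.0088, 0.0523, -0.9986, 0.0000]
J4: z=[0.9646, 0.0506, -0.2588] o=[0.1149, -0.0730, 0.1489] → [0.0541, -0.2916, 0.1447, 0.9646, 0.0506, -0.2588]
q̇ = J⁺·V = [0.1840, 0.4300, 0.0020, 0.5730]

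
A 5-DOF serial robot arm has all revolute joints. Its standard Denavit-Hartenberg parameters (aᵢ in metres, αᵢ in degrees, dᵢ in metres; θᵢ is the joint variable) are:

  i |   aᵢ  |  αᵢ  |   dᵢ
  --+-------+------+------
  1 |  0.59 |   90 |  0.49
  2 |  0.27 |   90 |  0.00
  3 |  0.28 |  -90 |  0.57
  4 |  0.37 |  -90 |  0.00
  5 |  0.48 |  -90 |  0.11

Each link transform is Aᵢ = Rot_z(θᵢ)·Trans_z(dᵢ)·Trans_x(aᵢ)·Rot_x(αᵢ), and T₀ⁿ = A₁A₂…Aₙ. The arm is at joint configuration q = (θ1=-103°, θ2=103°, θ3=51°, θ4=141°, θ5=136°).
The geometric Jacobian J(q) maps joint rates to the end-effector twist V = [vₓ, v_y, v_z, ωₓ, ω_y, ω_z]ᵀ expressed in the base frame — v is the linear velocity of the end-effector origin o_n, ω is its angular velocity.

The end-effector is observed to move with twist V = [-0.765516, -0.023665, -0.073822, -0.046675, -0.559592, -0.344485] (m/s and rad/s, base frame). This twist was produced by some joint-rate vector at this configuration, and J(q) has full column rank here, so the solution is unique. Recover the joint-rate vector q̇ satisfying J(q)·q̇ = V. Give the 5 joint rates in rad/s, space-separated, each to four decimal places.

-0.5200 -0.3120 0.8390 0.1100 -0.3320

o_n = [-0.1807, -1.0537, 1.2670]
J₁: ẑ×o_n = [1.0537, -0.1807, 0.0000], ω = ẑ
J2: z=[-0.9744, 0.2250, 0.0000] o=[-0.1327, -0.5749, 0.4900] → [0.1748, 0.7571, 0.4774, -0.9744, 0.2250, 0.0000]
J3: z=[-0.2192, -0.9494, 0.2250] o=[-0.1191, -0.5157, 0.7531] → [-0.3669, 0.0988, 0.0594, -0.2192, -0.9494, 0.2250]
J4: z=[-0.6525, -0.0288, -0.7572] o=[-0.4471, -0.9693, 1.0530] → [-0.0701, -0.0621, 0.0628, -0.6525, -0.0288, -0.7572]
J5: z=[0.2862, -0.9346, -0.2111] o=[-0.1875, -0.8381, 0.8243] → [-0.4593, -0.1281, -0.0554, 0.2862, -0.9346, -0.2111]
q̇ = J⁺·V = [-0.5200, -0.3120, 0.8390, 0.1100, -0.3320]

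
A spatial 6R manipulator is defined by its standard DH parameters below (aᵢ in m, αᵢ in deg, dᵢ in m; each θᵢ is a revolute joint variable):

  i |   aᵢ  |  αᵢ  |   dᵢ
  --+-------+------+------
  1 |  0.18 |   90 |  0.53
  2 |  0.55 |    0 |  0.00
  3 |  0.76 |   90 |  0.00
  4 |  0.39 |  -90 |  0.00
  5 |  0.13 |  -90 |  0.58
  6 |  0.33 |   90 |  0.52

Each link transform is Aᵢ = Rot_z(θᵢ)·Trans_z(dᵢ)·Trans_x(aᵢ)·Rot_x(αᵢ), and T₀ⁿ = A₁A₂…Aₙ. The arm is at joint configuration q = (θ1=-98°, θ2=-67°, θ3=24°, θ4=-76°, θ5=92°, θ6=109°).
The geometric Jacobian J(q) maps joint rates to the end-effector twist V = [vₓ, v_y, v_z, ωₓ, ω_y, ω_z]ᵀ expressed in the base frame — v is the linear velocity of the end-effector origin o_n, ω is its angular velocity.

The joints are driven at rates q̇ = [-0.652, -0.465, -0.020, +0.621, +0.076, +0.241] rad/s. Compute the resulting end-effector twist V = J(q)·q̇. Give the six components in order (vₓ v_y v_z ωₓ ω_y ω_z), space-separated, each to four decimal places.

o_n = [-0.3455, -1.0833, -0.6472]
J₁: ẑ×o_n = [1.0833, -0.3455, 0.0000], ω = ẑ
J2: z=[-0.9903, 0.1392, 0.0000] o=[-0.0251, -0.1782, 0.5300] → [-0.1638, -1.1657, 0.9408, -0.9903, 0.1392, 0.0000]
J3: z=[-0.9903, 0.1392, 0.0000] o=[-0.0550, -0.3911, 0.0237] → [-0.0934, -0.6644, 0.7259, -0.9903, 0.1392, 0.0000]
J4: z=[0.0949, 0.6754, -0.7314] o=[-0.1323, -0.9415, -0.4946] → [-0.2067, 0.1704, 0.1306, 0.0949, 0.6754, -0.7314]
J5: z=[-0.3383, -0.6691, -0.6617] o=[0.2328, -1.0625, -0.5589] → [0.0453, 0.3529, -0.3799, -0.3383, -0.6691, -0.6617]
J6: z=[-0.9323, 0.3336, 0.1394] o=[0.0200, -1.5369, -0.8470] → [0.0034, 0.1353, -0.3010, -0.9323, 0.3336, 0.1394]
V = J·q̇ = [-0.7524, 0.9459, -0.4723, 0.2888, 0.3815, -1.1229]

-0.7524 0.9459 -0.4723 0.2888 0.3815 -1.1229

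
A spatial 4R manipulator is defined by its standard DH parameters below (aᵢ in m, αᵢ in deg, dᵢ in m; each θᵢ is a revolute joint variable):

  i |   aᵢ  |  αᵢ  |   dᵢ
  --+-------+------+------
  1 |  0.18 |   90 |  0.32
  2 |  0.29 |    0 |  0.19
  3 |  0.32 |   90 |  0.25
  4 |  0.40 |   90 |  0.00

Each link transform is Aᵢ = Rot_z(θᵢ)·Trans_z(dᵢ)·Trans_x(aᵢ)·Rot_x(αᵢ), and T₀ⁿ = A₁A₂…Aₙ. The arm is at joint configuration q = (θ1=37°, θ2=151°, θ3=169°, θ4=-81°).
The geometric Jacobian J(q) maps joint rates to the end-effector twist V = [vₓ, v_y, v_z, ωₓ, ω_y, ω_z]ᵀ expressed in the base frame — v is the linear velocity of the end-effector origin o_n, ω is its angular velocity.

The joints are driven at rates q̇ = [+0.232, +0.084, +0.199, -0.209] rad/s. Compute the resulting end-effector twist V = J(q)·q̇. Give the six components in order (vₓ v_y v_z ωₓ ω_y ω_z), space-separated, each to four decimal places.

o_n = [0.2023, 0.0962, 0.2147]
J₁: ẑ×o_n = [-0.0962, 0.2023, 0.0000], ω = ẑ
J2: z=[0.6018, -0.7986, 0.0000] o=[0.1438, 0.1083, 0.3200] → [0.0841, 0.0634, 0.0394, 0.6018, -0.7986, 0.0000]
J3: z=[0.6018, -0.7986, 0.0000] o=[0.0555, -0.1961, 0.4606] → [0.1964, 0.1480, 0.2931, 0.6018, -0.7986, 0.0000]
J4: z=[-0.5134, -0.3868, -0.7660] o=[0.4018, -0.2482, 0.2549] → [0.2794, 0.1322, -0.2539, -0.5134, -0.3868, -0.7660]
V = J·q̇ = [-0.0346, 0.0541, 0.1147, 0.2776, -0.1452, 0.3921]

-0.0346 0.0541 0.1147 0.2776 -0.1452 0.3921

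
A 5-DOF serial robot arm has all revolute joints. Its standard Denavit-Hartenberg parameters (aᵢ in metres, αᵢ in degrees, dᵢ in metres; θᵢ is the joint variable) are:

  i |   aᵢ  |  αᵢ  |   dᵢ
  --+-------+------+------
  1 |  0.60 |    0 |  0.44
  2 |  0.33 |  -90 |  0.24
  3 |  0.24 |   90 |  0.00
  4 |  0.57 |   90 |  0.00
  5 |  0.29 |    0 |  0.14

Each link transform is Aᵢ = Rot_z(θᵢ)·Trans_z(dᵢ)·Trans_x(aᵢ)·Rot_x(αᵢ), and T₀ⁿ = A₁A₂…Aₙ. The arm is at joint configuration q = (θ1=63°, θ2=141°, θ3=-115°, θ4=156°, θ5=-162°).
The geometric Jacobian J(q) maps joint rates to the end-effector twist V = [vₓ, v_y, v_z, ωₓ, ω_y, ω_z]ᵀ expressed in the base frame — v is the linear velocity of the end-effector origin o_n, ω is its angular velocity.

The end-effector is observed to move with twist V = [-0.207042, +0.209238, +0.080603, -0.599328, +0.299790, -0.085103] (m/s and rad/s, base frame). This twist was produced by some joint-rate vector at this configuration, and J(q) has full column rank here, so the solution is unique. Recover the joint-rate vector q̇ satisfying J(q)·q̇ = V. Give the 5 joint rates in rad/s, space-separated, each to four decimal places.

0.6510 -0.7510 -0.1440 -0.3920 -0.4090

o_n = [0.0083, 0.1460, 0.7434]
J₁: ẑ×o_n = [-0.1460, 0.0083, 0.0000], ω = ẑ
J2: z=[0.0000, 0.0000, 1.0000] o=[0.2724, 0.5346, 0.4400] → [0.3886, -0.2641, 0.0000, 0.0000, 0.0000, 1.0000]
J3: z=[0.4067, -0.9135, 0.0000] o=[-0.0291, 0.4004, 0.6800] → [-0.0579, -0.0258, -0.0693, 0.4067, -0.9135, 0.0000]
J4: z=[0.8280, 0.3686, -0.4226] o=[0.0636, 0.4416, 0.8975] → [-0.1817, 0.1510, -0.2244, 0.8280, 0.3686, -0.4226]
J5: z=[0.5286, -0.7646, 0.3686] o=[-0.0432, 0.1403, 0.4256] → [-0.2451, -0.1490, 0.0424, 0.5286, -0.7646, 0.3686]
q̇ = J⁺·V = [0.6510, -0.7510, -0.1440, -0.3920, -0.4090]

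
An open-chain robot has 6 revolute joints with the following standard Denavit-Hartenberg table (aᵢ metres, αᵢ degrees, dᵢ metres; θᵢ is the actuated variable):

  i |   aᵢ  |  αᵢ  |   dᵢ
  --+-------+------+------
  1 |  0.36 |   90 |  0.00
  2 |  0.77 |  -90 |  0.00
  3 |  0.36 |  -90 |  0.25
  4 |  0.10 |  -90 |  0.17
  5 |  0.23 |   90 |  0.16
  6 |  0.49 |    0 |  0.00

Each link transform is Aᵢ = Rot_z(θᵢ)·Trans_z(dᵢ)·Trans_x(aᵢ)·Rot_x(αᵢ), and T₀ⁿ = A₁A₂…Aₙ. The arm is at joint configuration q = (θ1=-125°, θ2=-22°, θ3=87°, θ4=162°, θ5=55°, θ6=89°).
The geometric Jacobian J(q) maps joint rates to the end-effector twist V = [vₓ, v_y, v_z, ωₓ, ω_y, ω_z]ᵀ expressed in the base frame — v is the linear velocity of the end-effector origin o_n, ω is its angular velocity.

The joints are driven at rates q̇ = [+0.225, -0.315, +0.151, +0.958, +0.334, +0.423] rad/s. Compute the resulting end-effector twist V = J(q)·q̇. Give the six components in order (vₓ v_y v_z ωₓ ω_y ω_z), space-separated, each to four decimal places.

0.6862 -0.7951 0.1383 0.5275 0.8480 1.0179

o_n = [-0.8536, -1.1017, 0.4404]
J₁: ẑ×o_n = [1.1017, -0.8536, 0.0000], ω = ẑ
J2: z=[-0.8192, 0.5736, 0.0000] o=[-0.2065, -0.2949, 0.0000] → [0.2526, 0.3607, 1.0320, -0.8192, 0.5736, 0.0000]
J3: z=[-0.2149, -0.3069, 0.9272] o=[-0.6160, -0.8797, -0.2884] → [-0.0178, -0.0637, -0.0252, -0.2149, -0.3069, 0.9272]
J4: z=[0.5740, 0.7284, 0.3741] o=[-0.3852, -1.1769, -0.0637] → [0.3391, -0.4645, 0.3844, 0.5740, 0.7284, 0.3741]
J5: z=[-0.4485, -0.1026, 0.8879] o=[-0.3562, -0.9854, -0.0269] → [0.0553, -0.2320, 0.0012, -0.4485, -0.1026, 0.8879]
J6: z=[-0.2320, 0.9727, -0.0049] o=[-0.6265, -1.0497, 0.0093] → [0.4190, 0.1011, 0.2330, -0.2320, 0.9727, -0.0049]
V = J·q̇ = [0.6862, -0.7951, 0.1383, 0.5275, 0.8480, 1.0179]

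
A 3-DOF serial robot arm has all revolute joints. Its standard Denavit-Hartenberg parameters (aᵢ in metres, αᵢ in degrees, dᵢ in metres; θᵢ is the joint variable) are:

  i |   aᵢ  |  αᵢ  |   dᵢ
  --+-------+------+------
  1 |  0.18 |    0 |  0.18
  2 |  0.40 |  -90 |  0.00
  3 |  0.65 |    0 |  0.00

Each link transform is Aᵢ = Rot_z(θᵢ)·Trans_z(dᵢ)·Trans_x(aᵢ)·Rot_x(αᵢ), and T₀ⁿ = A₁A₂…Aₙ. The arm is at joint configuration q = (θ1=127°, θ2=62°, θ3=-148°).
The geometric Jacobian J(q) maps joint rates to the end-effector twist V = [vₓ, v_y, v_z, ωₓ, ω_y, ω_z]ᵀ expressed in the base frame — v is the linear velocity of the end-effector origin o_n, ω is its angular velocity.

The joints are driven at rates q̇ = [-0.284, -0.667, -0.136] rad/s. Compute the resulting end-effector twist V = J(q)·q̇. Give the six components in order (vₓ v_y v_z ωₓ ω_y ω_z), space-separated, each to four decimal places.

o_n = [0.0410, 0.1674, 0.5244]
J₁: ẑ×o_n = [-0.1674, 0.0410, 0.0000], ω = ẑ
J2: z=[0.0000, 0.0000, 1.0000] o=[-0.1083, 0.1438, 0.1800] → [-0.0237, 0.1494, 0.0000, 0.0000, 0.0000, 1.0000]
J3: z=[0.1564, -0.9877, 0.0000] o=[-0.5034, 0.0812, 0.1800] → [-0.3402, -0.0539, 0.5512, 0.1564, -0.9877, 0.0000]
V = J·q̇ = [0.1096, -0.1040, -0.0750, -0.0213, 0.1343, -0.9510]

0.1096 -0.1040 -0.0750 -0.0213 0.1343 -0.9510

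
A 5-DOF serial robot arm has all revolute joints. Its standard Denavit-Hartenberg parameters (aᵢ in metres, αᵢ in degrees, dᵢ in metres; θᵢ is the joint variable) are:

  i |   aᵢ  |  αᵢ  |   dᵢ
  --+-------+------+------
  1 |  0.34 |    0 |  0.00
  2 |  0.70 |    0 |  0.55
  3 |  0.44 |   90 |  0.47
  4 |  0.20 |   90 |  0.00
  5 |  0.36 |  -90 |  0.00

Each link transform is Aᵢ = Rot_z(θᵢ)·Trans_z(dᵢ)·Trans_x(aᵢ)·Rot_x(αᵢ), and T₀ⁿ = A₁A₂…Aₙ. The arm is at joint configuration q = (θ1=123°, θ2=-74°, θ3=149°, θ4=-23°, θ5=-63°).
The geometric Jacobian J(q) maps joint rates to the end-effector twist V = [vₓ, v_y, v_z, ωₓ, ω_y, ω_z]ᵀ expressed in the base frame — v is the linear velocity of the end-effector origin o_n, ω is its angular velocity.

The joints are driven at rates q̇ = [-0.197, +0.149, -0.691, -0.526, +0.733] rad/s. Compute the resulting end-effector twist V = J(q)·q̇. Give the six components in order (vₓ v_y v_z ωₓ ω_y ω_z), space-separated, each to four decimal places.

o_n = [-0.3635, 0.2690, 0.8780]
J₁: ẑ×o_n = [-0.2690, -0.3635, 0.0000], ω = ẑ
J2: z=[0.0000, 0.0000, 1.0000] o=[-0.1852, 0.2851, 0.0000] → [0.0161, -0.1783, 0.0000, 0.0000, 0.0000, 1.0000]
J3: z=[0.0000, 0.0000, 1.0000] o=[0.2741, 0.8134, 0.5500] → [0.5444, -0.6375, 0.0000, 0.0000, 0.0000, 1.0000]
J4: z=[-0.3090, 0.9511, 0.0000] o=[-0.1444, 0.6775, 1.0200] → [-0.1351, -0.0439, 0.3345, -0.3090, 0.9511, 0.0000]
J5: z=[0.3716, 0.1207, -0.9205] o=[-0.3195, 0.6206, 0.9419] → [-0.3313, 0.0642, -0.1253, 0.3716, 0.1207, -0.9205]
V = J·q̇ = [-0.4926, 0.5557, -0.2678, 0.4349, -0.4118, -1.4137]

-0.4926 0.5557 -0.2678 0.4349 -0.4118 -1.4137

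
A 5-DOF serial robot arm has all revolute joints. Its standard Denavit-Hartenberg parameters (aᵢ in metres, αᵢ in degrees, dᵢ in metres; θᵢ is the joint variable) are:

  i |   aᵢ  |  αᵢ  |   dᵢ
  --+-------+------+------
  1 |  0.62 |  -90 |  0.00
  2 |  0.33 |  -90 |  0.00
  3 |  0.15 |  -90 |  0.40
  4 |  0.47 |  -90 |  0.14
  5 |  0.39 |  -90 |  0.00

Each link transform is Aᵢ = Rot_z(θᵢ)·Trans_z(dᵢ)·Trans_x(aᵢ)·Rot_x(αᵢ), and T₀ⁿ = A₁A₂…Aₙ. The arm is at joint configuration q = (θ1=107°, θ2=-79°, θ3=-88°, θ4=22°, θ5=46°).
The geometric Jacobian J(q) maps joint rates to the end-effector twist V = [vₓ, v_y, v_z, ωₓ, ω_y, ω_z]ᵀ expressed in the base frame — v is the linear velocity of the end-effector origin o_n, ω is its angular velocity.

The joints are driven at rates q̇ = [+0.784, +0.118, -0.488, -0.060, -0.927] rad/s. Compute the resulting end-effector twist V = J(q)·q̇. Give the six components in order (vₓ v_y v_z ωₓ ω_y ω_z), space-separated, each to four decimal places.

o_n = [-1.0332, 0.5018, 0.1914]
J₁: ẑ×o_n = [-0.5018, -1.0332, 0.0000], ω = ẑ
J2: z=[-0.9563, -0.2924, 0.0000] o=[-0.1813, 0.5929, 0.0000] → [-0.0560, 0.1830, -0.1619, -0.9563, -0.2924, 0.0000]
J3: z=[-0.2870, 0.9387, -0.1908] o=[-0.1997, 0.6531, 0.3239] → [-0.1533, 0.1210, 0.8259, -0.2870, 0.9387, -0.1908]
J4: z=[-0.0224, 0.1926, 0.9810] o=[-0.4581, 0.9857, 0.2528] → [0.4630, -0.5655, 0.1216, -0.0224, 0.1926, 0.9810]
J5: z=[0.6249, -0.7633, 0.1641] o=[-0.8281, 0.7229, 0.4386] → [0.2250, 0.1208, -0.2947, 0.6249, -0.7633, 0.1641]
V = J·q̇ = [-0.5615, -0.9256, -0.1562, -0.5507, 0.2034, 0.6661]

-0.5615 -0.9256 -0.1562 -0.5507 0.2034 0.6661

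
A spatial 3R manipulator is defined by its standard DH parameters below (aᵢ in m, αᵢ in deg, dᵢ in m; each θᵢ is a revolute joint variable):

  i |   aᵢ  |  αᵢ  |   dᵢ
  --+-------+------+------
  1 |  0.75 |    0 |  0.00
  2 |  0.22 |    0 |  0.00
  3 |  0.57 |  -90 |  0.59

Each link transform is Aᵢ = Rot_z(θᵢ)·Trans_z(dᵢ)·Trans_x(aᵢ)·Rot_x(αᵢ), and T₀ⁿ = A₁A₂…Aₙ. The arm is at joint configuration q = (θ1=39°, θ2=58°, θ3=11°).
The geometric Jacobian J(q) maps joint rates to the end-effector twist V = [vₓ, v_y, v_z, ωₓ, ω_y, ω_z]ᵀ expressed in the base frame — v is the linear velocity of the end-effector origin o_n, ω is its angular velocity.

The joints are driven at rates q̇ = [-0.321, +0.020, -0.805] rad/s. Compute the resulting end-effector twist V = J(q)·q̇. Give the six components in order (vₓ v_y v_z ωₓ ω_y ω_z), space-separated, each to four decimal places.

0.8168 0.0158 0.0000 0.0000 0.0000 -1.1060

o_n = [0.3799, 1.2325, 0.5900]
J₁: ẑ×o_n = [-1.2325, 0.3799, 0.0000], ω = ẑ
J2: z=[0.0000, 0.0000, 1.0000] o=[0.5829, 0.4720, 0.0000] → [-0.7605, -0.2030, 0.0000, 0.0000, 0.0000, 1.0000]
J3: z=[0.0000, 0.0000, 1.0000] o=[0.5560, 0.6904, 0.0000] → [-0.5421, -0.1761, 0.0000, 0.0000, 0.0000, 1.0000]
V = J·q̇ = [0.8168, 0.0158, 0.0000, 0.0000, 0.0000, -1.1060]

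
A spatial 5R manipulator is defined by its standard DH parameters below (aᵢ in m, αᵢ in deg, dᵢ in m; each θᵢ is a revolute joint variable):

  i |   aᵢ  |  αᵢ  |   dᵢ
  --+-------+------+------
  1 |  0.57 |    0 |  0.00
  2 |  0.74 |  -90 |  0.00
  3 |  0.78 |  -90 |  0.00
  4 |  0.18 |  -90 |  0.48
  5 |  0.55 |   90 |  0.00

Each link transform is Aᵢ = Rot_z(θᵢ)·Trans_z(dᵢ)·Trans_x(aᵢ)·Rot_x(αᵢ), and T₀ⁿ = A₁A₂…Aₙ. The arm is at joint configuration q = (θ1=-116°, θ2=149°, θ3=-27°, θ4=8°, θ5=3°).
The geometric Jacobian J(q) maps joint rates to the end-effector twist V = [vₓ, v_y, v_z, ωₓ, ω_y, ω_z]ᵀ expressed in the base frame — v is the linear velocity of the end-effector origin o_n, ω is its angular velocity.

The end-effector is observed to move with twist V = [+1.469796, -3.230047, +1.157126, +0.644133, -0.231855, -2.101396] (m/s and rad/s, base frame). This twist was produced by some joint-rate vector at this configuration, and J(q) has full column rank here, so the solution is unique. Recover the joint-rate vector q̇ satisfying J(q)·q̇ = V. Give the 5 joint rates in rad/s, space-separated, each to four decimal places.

-0.5370 -0.8550 -0.8780 0.8200 -0.3360

o_n = [1.7203, 0.6461, 0.2799]
J₁: ẑ×o_n = [-0.6461, 1.7203, 0.0000], ω = ẑ
J2: z=[0.0000, 0.0000, 1.0000] o=[-0.2499, -0.5123, 0.0000] → [-1.1584, 1.9702, 0.0000, 0.0000, 0.0000, 1.0000]
J3: z=[-0.5446, 0.8387, 0.0000] o=[0.3707, -0.1093, 0.0000] → [0.2348, 0.1525, -1.5433, -0.5446, 0.8387, 0.0000]
J4: z=[0.3807, 0.2473, -0.8910] o=[0.9536, 0.2692, 0.3541] → [0.3175, -0.6549, -0.0461, 0.3807, 0.2473, -0.8910]
J5: z=[0.4353, -0.8980, -0.0632] o=[1.2832, 0.4534, 0.0074] → [-0.2326, -0.1463, 0.4764, 0.4353, -0.8980, -0.0632]
q̇ = J⁺·V = [-0.5370, -0.8550, -0.8780, 0.8200, -0.3360]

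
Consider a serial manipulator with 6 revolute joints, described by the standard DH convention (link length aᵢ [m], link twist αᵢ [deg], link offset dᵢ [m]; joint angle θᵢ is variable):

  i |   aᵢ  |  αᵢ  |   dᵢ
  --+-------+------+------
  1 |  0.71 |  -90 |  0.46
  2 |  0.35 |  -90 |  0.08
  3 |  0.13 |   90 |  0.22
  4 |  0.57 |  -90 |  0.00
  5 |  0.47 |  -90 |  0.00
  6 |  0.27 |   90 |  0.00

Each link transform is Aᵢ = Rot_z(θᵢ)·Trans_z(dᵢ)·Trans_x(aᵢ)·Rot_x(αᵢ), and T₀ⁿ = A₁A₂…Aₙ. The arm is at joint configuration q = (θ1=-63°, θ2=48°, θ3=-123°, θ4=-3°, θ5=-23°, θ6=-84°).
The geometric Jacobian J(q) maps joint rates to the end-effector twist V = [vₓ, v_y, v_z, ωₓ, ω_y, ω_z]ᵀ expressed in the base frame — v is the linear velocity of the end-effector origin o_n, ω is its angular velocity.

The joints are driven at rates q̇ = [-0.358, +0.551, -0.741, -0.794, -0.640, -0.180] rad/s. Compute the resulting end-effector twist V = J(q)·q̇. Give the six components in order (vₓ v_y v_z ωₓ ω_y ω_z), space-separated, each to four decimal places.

o_n = [0.8908, 0.3581, 0.5047]
J₁: ẑ×o_n = [-0.3581, 0.8908, 0.0000], ω = ẑ
J2: z=[0.8910, 0.4540, 0.0000] o=[0.3223, -0.6326, 0.4600] → [0.0203, -0.0398, 0.6247, 0.8910, 0.4540, 0.0000]
J3: z=[-0.3374, 0.6621, -0.6691] o=[0.4999, -0.8050, 0.1999] → [0.9800, -0.1587, -0.6512, -0.3374, 0.6621, -0.6691]
J4: z=[-0.7400, 0.2528, 0.6233] o=[0.5013, -0.5676, 0.1053] → [-0.4760, 0.5383, -0.7835, -0.7400, 0.2528, 0.6233]
J5: z=[-0.3065, 0.6982, -0.6470] o=[0.8426, -0.1858, 0.3557] → [0.4559, 0.0145, -0.2003, -0.3065, 0.6982, -0.6470]
J6: z=[0.9151, 0.0291, -0.4021] o=[0.9657, 0.1504, 0.6601] → [0.0790, 0.1724, 0.1922, 0.9151, 0.0291, -0.4021]
V = J·q̇ = [-0.5149, -0.6909, 1.5424, 1.3600, -0.8932, 0.1294]

-0.5149 -0.6909 1.5424 1.3600 -0.8932 0.1294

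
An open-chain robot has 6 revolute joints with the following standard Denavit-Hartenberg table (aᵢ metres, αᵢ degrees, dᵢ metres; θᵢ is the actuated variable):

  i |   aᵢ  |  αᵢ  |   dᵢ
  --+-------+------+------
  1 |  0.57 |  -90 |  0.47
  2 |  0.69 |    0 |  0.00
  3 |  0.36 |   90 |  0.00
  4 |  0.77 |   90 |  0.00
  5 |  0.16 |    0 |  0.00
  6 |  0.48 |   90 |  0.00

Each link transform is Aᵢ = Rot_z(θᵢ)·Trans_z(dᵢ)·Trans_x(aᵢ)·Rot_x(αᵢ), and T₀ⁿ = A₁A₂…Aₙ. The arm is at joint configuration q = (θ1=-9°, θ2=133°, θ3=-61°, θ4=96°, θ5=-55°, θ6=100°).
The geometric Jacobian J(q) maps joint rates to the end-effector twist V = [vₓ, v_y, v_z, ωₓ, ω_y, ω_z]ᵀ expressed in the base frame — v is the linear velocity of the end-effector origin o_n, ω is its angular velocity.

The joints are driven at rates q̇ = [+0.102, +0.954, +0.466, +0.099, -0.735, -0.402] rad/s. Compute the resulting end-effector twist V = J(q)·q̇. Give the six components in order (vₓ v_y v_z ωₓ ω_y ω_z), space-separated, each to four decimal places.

-1.2405 0.5137 0.0659 -0.0486 1.3251 1.2080

o_n = [0.5523, 1.1220, -0.1932]
J₁: ẑ×o_n = [-1.1220, 0.5523, 0.0000], ω = ẑ
J2: z=[0.1564, 0.9877, 0.0000] o=[0.5630, -0.0892, 0.4700] → [-0.6551, 0.1038, 0.2000, 0.1564, 0.9877, 0.0000]
J3: z=[0.1564, 0.9877, 0.0000] o=[0.0982, -0.0156, -0.0346] → [-0.1566, 0.0248, -0.2706, 0.1564, 0.9877, 0.0000]
J4: z=[0.9393, -0.1488, 0.3090] o=[0.2081, -0.0330, -0.3770] → [-0.3842, -0.0663, 1.1361, 0.9393, -0.1488, 0.3090]
J5: z=[0.3199, 0.0552, -0.9458] o=[0.3033, 0.7273, -0.3005] → [0.3793, -0.2699, 0.1125, 0.3199, 0.0552, -0.9458]
J6: z=[0.3199, 0.0552, -0.9458] o=[0.1915, 0.8374, -0.3318] → [0.2768, -0.3856, 0.0711, 0.3199, 0.0552, -0.9458]
V = J·q̇ = [-1.2405, 0.5137, 0.0659, -0.0486, 1.3251, 1.2080]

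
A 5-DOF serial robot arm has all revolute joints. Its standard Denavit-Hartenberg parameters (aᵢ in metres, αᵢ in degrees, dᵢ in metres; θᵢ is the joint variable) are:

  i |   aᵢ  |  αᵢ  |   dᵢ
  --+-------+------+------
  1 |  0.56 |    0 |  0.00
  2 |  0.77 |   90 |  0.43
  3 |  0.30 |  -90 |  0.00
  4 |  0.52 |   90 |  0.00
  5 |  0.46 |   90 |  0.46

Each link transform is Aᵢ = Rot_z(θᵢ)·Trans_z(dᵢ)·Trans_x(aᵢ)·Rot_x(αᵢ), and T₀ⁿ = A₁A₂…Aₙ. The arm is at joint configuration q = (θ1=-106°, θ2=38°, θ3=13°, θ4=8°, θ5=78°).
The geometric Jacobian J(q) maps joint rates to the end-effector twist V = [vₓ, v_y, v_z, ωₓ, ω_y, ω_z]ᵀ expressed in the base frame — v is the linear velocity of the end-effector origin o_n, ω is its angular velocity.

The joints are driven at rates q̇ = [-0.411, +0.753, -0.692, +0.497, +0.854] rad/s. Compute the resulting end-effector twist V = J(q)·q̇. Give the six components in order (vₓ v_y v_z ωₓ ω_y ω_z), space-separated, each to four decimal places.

0.6916 0.0317 -0.5511 -0.1410 -0.0613 0.8530

o_n = [0.1087, -2.1766, 1.0874]
J₁: ẑ×o_n = [2.1766, 0.1087, -0.0000], ω = ẑ
J2: z=[0.0000, 0.0000, 1.0000] o=[-0.1544, -0.5383, 0.0000] → [1.6383, 0.2630, -0.0000, 0.0000, 0.0000, 1.0000]
J3: z=[-0.9272, -0.3746, 0.0000] o=[0.1341, -1.2522, 0.4300] → [-0.2463, 0.6096, 0.8475, -0.9272, -0.3746, 0.0000]
J4: z=[-0.0843, 0.2086, 0.9744] o=[0.2436, -1.5233, 0.4975] → [0.7596, -0.0818, 0.0832, -0.0843, 0.2086, 0.9744]
J5: z=[-0.8674, -0.4967, 0.0313] o=[0.4986, -1.9614, 0.6133] → [-0.2288, 0.3990, -0.0070, -0.8674, -0.4967, 0.0313]
V = J·q̇ = [0.6916, 0.0317, -0.5511, -0.1410, -0.0613, 0.8530]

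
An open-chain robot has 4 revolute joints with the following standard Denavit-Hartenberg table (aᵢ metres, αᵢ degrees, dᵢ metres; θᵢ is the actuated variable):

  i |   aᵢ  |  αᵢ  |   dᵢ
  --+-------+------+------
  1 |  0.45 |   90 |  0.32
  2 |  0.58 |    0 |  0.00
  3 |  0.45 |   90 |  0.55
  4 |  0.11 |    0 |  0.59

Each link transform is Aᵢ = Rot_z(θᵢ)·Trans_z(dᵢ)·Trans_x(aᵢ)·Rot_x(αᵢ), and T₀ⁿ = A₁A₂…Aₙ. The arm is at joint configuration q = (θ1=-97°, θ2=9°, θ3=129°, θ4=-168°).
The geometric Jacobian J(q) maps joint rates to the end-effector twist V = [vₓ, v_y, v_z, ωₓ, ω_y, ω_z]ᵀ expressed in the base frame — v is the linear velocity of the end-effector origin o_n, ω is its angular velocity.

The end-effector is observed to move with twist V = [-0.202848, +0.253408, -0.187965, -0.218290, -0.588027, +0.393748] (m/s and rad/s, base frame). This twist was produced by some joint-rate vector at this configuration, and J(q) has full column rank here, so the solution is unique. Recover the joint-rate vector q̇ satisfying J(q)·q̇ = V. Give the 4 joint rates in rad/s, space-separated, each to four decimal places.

-0.2840 -0.3880 0.5330 0.9120

o_n = [-0.6650, -1.0903, 1.0783]
J₁: ẑ×o_n = [1.0903, -0.6650, 0.0000], ω = ẑ
J2: z=[-0.9925, 0.1219, 0.0000] o=[-0.0548, -0.4466, 0.3200] → [0.0924, 0.7526, 0.7132, -0.9925, 0.1219, 0.0000]
J3: z=[-0.9925, 0.1219, 0.0000] o=[-0.1247, -1.0152, 0.4107] → [0.0814, 0.6626, 0.1403, -0.9925, 0.1219, 0.0000]
J4: z=[-0.0815, -0.6641, 0.7431] o=[-0.6298, -0.6163, 0.7118] → [0.1089, 0.0038, 0.0153, -0.0815, -0.6641, 0.7431]
q̇ = J⁺·V = [-0.2840, -0.3880, 0.5330, 0.9120]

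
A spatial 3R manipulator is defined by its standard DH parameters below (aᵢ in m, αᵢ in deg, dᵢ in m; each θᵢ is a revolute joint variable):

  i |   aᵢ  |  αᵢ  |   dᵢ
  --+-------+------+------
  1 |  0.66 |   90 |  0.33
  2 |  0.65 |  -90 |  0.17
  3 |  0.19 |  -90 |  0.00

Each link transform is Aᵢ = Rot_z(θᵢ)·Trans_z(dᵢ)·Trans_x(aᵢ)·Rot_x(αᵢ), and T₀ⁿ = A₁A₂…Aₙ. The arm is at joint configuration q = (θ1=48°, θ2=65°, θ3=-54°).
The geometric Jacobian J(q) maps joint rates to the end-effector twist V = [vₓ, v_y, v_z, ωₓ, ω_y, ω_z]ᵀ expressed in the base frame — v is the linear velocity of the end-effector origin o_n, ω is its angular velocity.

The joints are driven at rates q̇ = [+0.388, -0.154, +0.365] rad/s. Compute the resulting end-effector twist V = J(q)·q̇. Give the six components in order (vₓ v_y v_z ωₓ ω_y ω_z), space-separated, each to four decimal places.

-0.1424 0.4722 0.0013 -0.3358 -0.1428 0.5423

o_n = [0.8976, 0.5131, 1.0203]
J₁: ẑ×o_n = [-0.5131, 0.8976, 0.0000], ω = ẑ
J2: z=[0.7431, -0.6691, 0.0000] o=[0.4416, 0.4905, 0.3300] → [-0.4619, -0.5130, 0.3219, 0.7431, -0.6691, 0.0000]
J3: z=[-0.6064, -0.6735, 0.4226] o=[0.7518, 0.5809, 0.9191] → [-0.0395, 0.1230, 0.1393, -0.6064, -0.6735, 0.4226]
V = J·q̇ = [-0.1424, 0.4722, 0.0013, -0.3358, -0.1428, 0.5423]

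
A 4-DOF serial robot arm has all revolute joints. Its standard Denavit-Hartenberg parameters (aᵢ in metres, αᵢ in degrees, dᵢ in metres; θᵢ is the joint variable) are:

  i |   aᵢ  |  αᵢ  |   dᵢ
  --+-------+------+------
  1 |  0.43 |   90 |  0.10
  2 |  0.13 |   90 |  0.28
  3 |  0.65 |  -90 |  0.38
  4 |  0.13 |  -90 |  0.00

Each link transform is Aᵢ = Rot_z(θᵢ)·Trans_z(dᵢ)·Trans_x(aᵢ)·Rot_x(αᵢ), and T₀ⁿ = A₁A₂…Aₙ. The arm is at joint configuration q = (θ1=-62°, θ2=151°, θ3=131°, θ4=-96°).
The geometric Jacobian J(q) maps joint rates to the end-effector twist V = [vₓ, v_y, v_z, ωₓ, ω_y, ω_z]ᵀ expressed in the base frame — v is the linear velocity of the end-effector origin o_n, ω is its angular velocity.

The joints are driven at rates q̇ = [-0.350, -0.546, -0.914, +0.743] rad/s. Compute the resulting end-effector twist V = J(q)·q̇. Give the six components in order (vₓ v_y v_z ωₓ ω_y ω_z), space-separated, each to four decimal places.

-0.8864 0.0077 -0.0810 0.9347 0.4434 -1.4213

o_n = [-0.2355, -1.1767, 0.4060]
J₁: ẑ×o_n = [1.1767, -0.2355, 0.0000], ω = ẑ
J2: z=[-0.8829, -0.4695, 0.0000] o=[0.2019, -0.3797, 0.1000] → [-0.1437, 0.2702, 0.4984, -0.8829, -0.4695, 0.0000]
J3: z=[0.2276, -0.4281, 0.8746] o=[-0.0987, -0.4107, 0.1630] → [0.5659, -0.1749, -0.2329, 0.2276, -0.4281, 0.8746]
J4: z=[0.8892, -0.2748, -0.3659] o=[-0.2703, -1.1330, 0.2886] → [-0.0482, -0.1171, -0.0292, 0.8892, -0.2748, -0.3659]
V = J·q̇ = [-0.8864, 0.0077, -0.0810, 0.9347, 0.4434, -1.4213]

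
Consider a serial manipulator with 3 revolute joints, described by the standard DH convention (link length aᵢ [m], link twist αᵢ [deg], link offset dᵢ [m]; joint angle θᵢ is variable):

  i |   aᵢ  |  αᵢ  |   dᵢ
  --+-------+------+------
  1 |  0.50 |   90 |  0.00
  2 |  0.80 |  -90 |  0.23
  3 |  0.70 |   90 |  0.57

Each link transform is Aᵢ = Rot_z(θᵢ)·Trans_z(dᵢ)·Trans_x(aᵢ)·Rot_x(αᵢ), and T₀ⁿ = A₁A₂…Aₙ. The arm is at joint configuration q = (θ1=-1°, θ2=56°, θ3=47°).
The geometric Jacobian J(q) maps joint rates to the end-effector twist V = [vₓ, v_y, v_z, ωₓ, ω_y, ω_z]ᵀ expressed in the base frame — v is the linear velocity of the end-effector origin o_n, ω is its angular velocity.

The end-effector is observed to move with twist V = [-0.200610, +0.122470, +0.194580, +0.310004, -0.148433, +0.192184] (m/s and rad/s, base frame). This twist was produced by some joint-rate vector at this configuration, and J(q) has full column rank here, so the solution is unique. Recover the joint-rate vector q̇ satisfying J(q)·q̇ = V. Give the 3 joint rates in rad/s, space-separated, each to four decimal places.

0.4030 0.1430 -0.3770

o_n = [0.7466, 0.2690, 1.3778]
J₁: ẑ×o_n = [-0.2690, 0.7466, 0.0000], ω = ẑ
J2: z=[-0.0175, -0.9998, 0.0000] o=[0.4999, -0.0087, 0.0000] → [-1.3775, 0.0240, 0.2418, -0.0175, -0.9998, 0.0000]
J3: z=[-0.8289, 0.0145, 0.5592] o=[0.9432, -0.2465, 0.6632] → [-0.2779, 0.4823, -0.4244, -0.8289, 0.0145, 0.5592]
q̇ = J⁺·V = [0.4030, 0.1430, -0.3770]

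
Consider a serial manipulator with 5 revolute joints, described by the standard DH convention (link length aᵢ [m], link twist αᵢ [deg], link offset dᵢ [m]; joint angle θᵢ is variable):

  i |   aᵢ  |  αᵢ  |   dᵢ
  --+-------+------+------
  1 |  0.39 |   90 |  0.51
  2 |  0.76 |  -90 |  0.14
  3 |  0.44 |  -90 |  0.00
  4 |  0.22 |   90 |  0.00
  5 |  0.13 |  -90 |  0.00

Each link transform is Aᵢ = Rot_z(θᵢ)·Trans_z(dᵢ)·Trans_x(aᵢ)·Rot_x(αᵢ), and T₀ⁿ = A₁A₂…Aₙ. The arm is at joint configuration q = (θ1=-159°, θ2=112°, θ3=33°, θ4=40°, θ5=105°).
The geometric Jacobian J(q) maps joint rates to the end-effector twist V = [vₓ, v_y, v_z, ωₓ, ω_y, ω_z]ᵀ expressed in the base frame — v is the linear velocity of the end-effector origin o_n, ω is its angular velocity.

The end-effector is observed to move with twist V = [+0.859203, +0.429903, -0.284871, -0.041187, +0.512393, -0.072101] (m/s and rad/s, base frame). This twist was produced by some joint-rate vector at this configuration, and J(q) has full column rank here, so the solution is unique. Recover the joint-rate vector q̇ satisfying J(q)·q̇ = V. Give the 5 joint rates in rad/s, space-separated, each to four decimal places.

-0.0320 0.8620 -0.1070 0.3000 0.3350

o_n = [0.0463, -0.2850, 1.6493]
J₁: ẑ×o_n = [0.2850, 0.0463, -0.0000], ω = ẑ
J2: z=[-0.3584, 0.9336, 0.0000] o=[-0.3641, -0.1398, 0.5100] → [1.0636, 0.4083, -0.3311, -0.3584, 0.9336, 0.0000]
J3: z=[0.8656, 0.3323, -0.3746] o=[-0.1485, 0.0930, 1.2147] → [0.0028, -0.4492, -0.3919, 0.8656, 0.3323, -0.3746]
J4: z=[0.1101, -0.8561, -0.5050] o=[0.0665, -0.0812, 1.5568] → [-0.1821, -0.0000, -0.0397, 0.1101, -0.8561, -0.5050]
J5: z=[0.9771, 0.0001, 0.2129] o=[0.0264, -0.1949, 1.7408] → [0.0192, 0.0937, -0.0880, 0.9771, 0.0001, 0.2129]
q̇ = J⁺·V = [-0.0320, 0.8620, -0.1070, 0.3000, 0.3350]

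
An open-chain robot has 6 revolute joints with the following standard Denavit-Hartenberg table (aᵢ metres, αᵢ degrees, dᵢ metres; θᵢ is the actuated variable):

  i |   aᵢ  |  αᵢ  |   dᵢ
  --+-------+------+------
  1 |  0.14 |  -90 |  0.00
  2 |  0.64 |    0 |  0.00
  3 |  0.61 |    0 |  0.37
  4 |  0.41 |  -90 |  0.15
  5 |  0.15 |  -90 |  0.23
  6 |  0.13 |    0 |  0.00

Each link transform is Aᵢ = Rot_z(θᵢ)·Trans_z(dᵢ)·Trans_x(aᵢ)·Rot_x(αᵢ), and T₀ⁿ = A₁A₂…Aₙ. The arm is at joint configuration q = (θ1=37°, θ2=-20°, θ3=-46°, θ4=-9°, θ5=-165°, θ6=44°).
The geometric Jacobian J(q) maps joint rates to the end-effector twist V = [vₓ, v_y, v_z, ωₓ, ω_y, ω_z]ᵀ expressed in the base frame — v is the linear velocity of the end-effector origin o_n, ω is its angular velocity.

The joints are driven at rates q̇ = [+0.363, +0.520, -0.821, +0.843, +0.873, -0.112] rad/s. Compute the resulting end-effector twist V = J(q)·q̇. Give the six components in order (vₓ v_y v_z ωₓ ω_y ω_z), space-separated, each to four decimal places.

o_n = [0.5833, 1.1696, 0.9088]
J₁: ẑ×o_n = [-1.1696, 0.5833, 0.0000], ω = ẑ
J2: z=[-0.6018, 0.7986, 0.0000] o=[0.1118, 0.0843, 0.0000] → [0.7258, 0.5469, -1.0297, -0.6018, 0.7986, 0.0000]
J3: z=[-0.6018, 0.7986, 0.0000] o=[0.5921, 0.4462, 0.2189] → [0.5510, 0.4152, -0.4283, -0.6018, 0.7986, 0.0000]
J4: z=[-0.6018, 0.7986, 0.0000] o=[0.5676, 0.8910, 0.7762] → [0.1060, 0.0798, -0.1802, -0.6018, 0.7986, 0.0000]
J5: z=[0.7714, 0.5813, -0.2588] o=[0.5621, 1.0747, 1.1722] → [-0.1285, 0.1977, 0.0609, 0.7714, 0.5813, -0.2588]
J6: z=[-0.5278, 0.8117, 0.2500] o=[0.6862, 1.2168, 0.9727] → [-0.0400, -0.0594, 0.1085, -0.5278, 0.8117, 0.2500]
V = J·q̇ = [-0.5179, 0.4018, -0.2947, 0.4064, 0.8494, 0.1091]

-0.5179 0.4018 -0.2947 0.4064 0.8494 0.1091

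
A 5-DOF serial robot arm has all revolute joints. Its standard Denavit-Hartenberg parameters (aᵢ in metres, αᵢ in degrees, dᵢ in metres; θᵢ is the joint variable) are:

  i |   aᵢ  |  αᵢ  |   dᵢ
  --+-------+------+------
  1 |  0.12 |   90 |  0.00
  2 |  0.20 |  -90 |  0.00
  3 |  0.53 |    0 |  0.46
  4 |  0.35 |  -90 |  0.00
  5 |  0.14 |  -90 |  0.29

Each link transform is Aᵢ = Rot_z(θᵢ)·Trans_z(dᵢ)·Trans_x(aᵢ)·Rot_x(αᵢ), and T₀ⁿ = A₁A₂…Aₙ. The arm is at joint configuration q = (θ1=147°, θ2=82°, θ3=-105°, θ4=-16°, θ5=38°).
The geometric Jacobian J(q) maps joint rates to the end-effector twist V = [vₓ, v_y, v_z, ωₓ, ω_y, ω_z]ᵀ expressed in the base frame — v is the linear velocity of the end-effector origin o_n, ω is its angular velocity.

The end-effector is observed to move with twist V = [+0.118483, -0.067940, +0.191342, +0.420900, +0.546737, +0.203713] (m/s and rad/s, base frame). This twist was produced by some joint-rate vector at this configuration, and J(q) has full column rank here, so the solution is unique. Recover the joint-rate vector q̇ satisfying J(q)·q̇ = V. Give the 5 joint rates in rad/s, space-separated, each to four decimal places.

o_n = [0.7762, 0.7549, 0.1256]
J₁: ẑ×o_n = [-0.7549, 0.7762, 0.0000], ω = ẑ
J2: z=[0.5446, 0.8387, 0.0000] o=[-0.1006, 0.0654, 0.0000] → [0.1054, -0.0684, -0.3598, 0.5446, 0.8387, 0.0000]
J3: z=[0.8305, -0.5393, 0.1392] o=[-0.1240, 0.0805, 0.1981] → [-0.0548, 0.1854, 1.0456, 0.8305, -0.5393, 0.1392]
J4: z=[0.8305, -0.5393, 0.1392] o=[0.5529, 0.2514, 0.1262] → [-0.0697, 0.0316, 0.5386, 0.8305, -0.5393, 0.1392]
J5: z=[0.1805, 0.4969, 0.8488] o=[0.7373, 0.4893, -0.0523] → [-0.1370, 0.0009, 0.0286, 0.1805, 0.4969, 0.8488]
q̇ = J⁺·V = [-0.1650, 0.4730, 0.5770, -0.4710, 0.4170]

-0.1650 0.4730 0.5770 -0.4710 0.4170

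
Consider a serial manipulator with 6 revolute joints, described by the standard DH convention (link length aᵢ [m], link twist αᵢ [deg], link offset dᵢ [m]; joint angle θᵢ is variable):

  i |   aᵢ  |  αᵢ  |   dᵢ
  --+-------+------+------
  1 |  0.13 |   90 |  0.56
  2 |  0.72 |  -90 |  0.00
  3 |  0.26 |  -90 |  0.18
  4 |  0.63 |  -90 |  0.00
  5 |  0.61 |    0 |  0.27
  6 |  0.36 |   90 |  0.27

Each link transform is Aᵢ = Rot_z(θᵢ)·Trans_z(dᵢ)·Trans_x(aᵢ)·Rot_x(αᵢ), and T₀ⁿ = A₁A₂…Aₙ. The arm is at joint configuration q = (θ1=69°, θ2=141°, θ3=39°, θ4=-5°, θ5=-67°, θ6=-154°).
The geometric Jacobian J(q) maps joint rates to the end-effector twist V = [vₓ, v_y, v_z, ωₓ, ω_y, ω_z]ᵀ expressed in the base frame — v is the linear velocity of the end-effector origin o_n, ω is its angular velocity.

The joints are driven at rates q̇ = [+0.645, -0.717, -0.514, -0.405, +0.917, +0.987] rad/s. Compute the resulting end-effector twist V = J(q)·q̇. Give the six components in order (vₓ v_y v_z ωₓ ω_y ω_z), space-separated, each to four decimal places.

o_n = [-0.9887, -0.2871, 1.5629]
J₁: ẑ×o_n = [0.2871, -0.9887, 0.0000], ω = ẑ
J2: z=[0.9336, -0.3584, 0.0000] o=[0.0466, 0.1214, 0.5600] → [-0.3594, -0.9363, -0.7523, 0.9336, -0.3584, 0.0000]
J3: z=[-0.2255, -0.5875, -0.7771] o=[-0.1539, -0.4010, 1.0131] → [-0.2345, 0.7727, -0.5161, -0.2255, -0.5875, -0.7771]
J4: z=[-0.5503, 0.7351, -0.3960] o=[-0.4036, -0.5947, 1.0004] → [0.5353, 0.5413, 0.2608, -0.5503, 0.7351, -0.3960]
J5: z=[0.1546, 0.5558, 0.8168] o=[-0.9205, -0.8393, 1.2647] → [-0.2853, -0.1018, 0.1233, 0.1546, 0.5558, 0.8168]
J6: z=[0.1546, 0.5558, 0.8168] o=[-1.3833, -0.3690, 1.3628] → [0.0443, 0.2914, -0.2067, 0.1546, 0.5558, 0.8168]
V = J·q̇ = [0.1287, -0.3885, 0.6081, -0.0362, 1.3195, 2.7601]

0.1287 -0.3885 0.6081 -0.0362 1.3195 2.7601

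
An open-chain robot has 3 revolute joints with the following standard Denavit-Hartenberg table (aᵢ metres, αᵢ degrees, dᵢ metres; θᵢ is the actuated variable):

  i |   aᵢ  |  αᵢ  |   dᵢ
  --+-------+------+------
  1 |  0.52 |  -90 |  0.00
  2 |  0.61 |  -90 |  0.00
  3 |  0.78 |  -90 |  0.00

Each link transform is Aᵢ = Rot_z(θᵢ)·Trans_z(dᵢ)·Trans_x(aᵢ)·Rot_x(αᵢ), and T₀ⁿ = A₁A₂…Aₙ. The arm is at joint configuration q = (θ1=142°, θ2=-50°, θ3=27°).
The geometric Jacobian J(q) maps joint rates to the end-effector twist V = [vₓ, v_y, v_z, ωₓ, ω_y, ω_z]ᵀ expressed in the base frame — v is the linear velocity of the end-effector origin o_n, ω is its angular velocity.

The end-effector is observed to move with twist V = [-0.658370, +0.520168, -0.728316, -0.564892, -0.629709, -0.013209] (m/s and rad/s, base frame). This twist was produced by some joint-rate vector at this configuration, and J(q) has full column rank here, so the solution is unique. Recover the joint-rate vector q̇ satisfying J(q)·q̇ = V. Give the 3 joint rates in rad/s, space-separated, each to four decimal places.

o_n = [-0.8528, 1.1156, 0.9997]
J₁: ẑ×o_n = [-1.1156, -0.8528, 0.0000], ω = ẑ
J2: z=[-0.6157, -0.7880, 0.0000] o=[-0.4098, 0.3201, 0.0000] → [-0.7878, 0.6155, -0.8388, -0.6157, -0.7880, 0.0000]
J3: z=[-0.6037, 0.4716, -0.6428] o=[-0.7187, 0.5615, 0.4673] → [0.6072, 0.4075, -0.2713, -0.6037, 0.4716, -0.6428]
q̇ = J⁺·V = [0.0350, 0.8440, 0.0750]

0.0350 0.8440 0.0750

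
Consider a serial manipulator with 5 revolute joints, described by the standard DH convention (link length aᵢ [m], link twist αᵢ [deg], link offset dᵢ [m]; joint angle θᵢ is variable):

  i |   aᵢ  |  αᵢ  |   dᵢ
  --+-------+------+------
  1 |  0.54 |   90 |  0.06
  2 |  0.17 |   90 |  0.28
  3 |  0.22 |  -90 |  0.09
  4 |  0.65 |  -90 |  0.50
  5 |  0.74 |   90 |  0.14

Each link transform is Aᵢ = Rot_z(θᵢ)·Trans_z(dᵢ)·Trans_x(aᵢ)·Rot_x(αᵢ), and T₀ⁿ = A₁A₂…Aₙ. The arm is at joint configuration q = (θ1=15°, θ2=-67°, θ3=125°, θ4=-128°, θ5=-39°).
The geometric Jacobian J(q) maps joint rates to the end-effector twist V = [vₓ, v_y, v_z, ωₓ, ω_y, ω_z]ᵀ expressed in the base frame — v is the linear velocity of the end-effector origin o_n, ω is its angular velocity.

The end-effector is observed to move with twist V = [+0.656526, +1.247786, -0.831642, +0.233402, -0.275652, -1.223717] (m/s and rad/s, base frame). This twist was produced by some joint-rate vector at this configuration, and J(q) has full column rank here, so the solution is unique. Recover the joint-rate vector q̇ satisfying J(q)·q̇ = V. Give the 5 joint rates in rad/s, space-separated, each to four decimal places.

o_n = [-0.7968, 0.4296, -0.0382]
J₁: ẑ×o_n = [-0.4296, -0.7968, 0.0000], ω = ẑ
J2: z=[0.2588, -0.9659, 0.0000] o=[0.5216, 0.1398, 0.0600] → [0.0948, 0.0254, -1.1985, 0.2588, -0.9659, 0.0000]
J3: z=[-0.8891, -0.2382, -0.3907] o=[0.6582, -0.1135, -0.0965] → [0.1983, 0.6204, -0.8295, -0.8891, -0.2382, -0.3907]
J4: z=[-0.4576, 0.4712, 0.7540] o=[0.5772, -0.3218, -0.0155] → [-0.5772, -1.0465, 0.3036, -0.4576, 0.4712, 0.7540]
J5: z=[-0.5509, -0.8159, 0.1755] o=[-0.1052, 0.1316, -0.0499] → [-0.0618, -0.1149, -0.7284, -0.5509, -0.8159, 0.1755]
q̇ = J⁺·V = [-0.6890, 0.7460, 0.5830, -0.2120, -0.8380]

-0.6890 0.7460 0.5830 -0.2120 -0.8380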